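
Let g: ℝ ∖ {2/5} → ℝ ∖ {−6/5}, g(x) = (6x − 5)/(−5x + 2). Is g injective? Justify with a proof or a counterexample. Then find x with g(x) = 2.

Suppose g(u) = g(v). Cross-multiplying: (6u − 5)(−5v + 2) = (6v − 5)(−5u + 2).
Expanding both sides and cancelling the symmetric terms leaves −13·(u − v) = 0. Since −13 ≠ 0, u = v. Therefore g is injective.
Solving g(x) = 2: cross-multiplying gives 6x − 5 = 2(−5x + 2), which rearranges to 16x = 9, so x = 9/16.

9/16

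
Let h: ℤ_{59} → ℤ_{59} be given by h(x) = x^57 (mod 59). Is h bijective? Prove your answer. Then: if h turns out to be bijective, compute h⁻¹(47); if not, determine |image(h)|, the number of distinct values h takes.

Since 59 is prime, the nonzero elements of ℤ_{59} form a cyclic group of order 58.
As gcd(57, 58) = 1, raising to the 57th power is a bijection on this group: if x_1^57 ≡ x_2^57 then (x_1x_2^{−1})^57 = 1, and the only element of order dividing gcd(57, 58) = 1 is 1, so x_1 = x_2.
With h(0) = 0 this makes h injective on all of ℤ_{59}, hence bijective (finite equal-size domain and codomain). In particular h is bijective.
Since h is bijective, we find the preimage of 47. The inverse of x ↦ x^57 on (ℤ_{59})^× is x ↦ x^57, because 57·57 = 3249 = 56·58 + 1 ≡ 1 (mod 58) and x^{58} = 1 for x ≠ 0 (Fermat). So h⁻¹(47) = 47^57 mod 59.
Repeated squaring mod 59: 47^1 ≡ 47, 47^2 ≡ 47² = 2209 ≡ 26, 47^4 ≡ 26² = 676 ≡ 27, 47^8 ≡ 27² = 729 ≡ 21, 47^16 ≡ 21² = 441 ≡ 28, 47^32 ≡ 28² = 784 ≡ 17. Since 57 = 32 + 16 + 8 + 1, 47^57 ≡ 17·28·21·47: 17·28 = 476 ≡ 4, then 4·21 = 84 ≡ 25, then 25·47 = 1175 ≡ 54. So 47^57 ≡ 54 (mod 59).
Hence h⁻¹(47) = 54.

54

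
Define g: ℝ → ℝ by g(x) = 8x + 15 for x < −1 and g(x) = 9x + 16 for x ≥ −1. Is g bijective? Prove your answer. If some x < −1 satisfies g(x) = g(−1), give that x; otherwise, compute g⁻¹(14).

-2/9

Both pieces are strictly increasing (slopes 8 and 9), so each is injective on its own interval.
The left piece maps (−∞, −1) onto (−∞, 7); the right piece maps [−1, ∞) onto [7, ∞).
Since 7 = 7, the images partition ℝ: g is injective and surjective, hence bijective.
Because the two images are disjoint, no x < −1 has g(x) = g(−1), so we compute g⁻¹(14): 14 lies in [7, ∞), so solve 9x + 16 = 14: x = (14 − 16)/9 = −2/9.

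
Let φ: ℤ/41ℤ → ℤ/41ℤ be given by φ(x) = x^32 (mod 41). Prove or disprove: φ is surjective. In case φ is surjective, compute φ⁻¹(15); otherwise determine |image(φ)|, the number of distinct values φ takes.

φ(1) = 1^32 = 1.
φ(3): Repeated squaring mod 41: 3^1 ≡ 3, 3^2 ≡ 3² = 9, 3^4 ≡ 9² = 81 ≡ 40, 3^8 ≡ 40² = 1600 ≡ 1, 3^16 ≡ 1² = 1, 3^32 ≡ 1² = 1. So 3^32 ≡ 1 (mod 41).
So φ(1) = φ(3) = 1 while 1 ≠ 3, thus φ is not injective.
A non-injective map from the 41-element set ℤ/41ℤ to itself takes at most 40 distinct values, so it cannot be surjective. Thus φ is not surjective.
Since φ is not surjective, we determine |image(φ)|. Computing x^32 mod 41 for each x (by repeated squaring, reducing mod 41 at every step), the values φ(0), φ(1), …, φ(40) are: 0, 1, 37, 1, 16, 16, 37, 10, 18, 1, 18, 18, 16, 37, 1, 16, 10, 18, 37, 10, 10, 10, 10, 37, 18, 10, 16, 1, 37, 16, 18, 18, 1, 18, 10, 37, 16, 16, 1, 37, 1.
The distinct values are {0, 1, 10, 16, 18, 37}; there are 6 of them.

6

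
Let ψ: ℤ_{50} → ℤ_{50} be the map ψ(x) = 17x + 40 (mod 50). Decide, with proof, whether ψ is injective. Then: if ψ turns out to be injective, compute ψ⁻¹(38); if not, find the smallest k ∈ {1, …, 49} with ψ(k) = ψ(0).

44

If ψ(s) = ψ(t), then 17s ≡ 17t (mod 50). Because gcd(17, 50) = 1, we may cancel 17 to get s ≡ t (mod 50).
Thus ψ is injective.
We now compute 17⁻¹ mod 50 explicitly. Euclid's algorithm: 50 = 2·17 + 16, 17 = 1·16 + 1; back-substituting gives 1 = 3·17 − 1·50, so 17⁻¹ ≡ 3 (mod 50).
Since ψ is injective, we compute ψ⁻¹(38): solve 17x + 40 ≡ 38 (mod 50), i.e. 17x ≡ 48 (mod 50).
Multiplying by 17⁻¹ = 3 gives x ≡ 3·48 = 144 = 2·50 + 44 ≡ 44 (mod 50).
Check: ψ(44) = 17·44 + 40 = 788 = 15·50 + 38 ≡ 38 (mod 50).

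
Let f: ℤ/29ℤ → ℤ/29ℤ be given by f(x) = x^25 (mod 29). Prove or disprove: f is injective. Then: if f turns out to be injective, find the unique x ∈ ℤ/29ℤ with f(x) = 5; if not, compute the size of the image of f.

4

Since 29 is prime, the nonzero elements of ℤ/29ℤ form a cyclic group of order 28.
As gcd(25, 28) = 1, raising to the 25th power is a bijection on this group: if x_1^25 ≡ x_2^25 then (x_1x_2^{−1})^25 = 1, and the only element of order dividing gcd(25, 28) = 1 is 1, so x_1 = x_2.
With f(0) = 0 this makes f injective on all of ℤ/29ℤ, hence bijective (finite equal-size domain and codomain). In particular f is injective.
Since f is injective, we find the preimage of 5. The inverse of x ↦ x^25 on (ℤ/29ℤ)^× is x ↦ x^9, because 25·9 = 225 = 8·28 + 1 ≡ 1 (mod 28) and x^{28} = 1 for x ≠ 0 (Fermat). So f⁻¹(5) = 5^9 mod 29.
Repeated squaring mod 29: 5^1 ≡ 5, 5^2 ≡ 5² = 25, 5^4 ≡ 25² = 625 ≡ 16, 5^8 ≡ 16² = 256 ≡ 24. Since 9 = 8 + 1, 5^9 ≡ 24·5: 24·5 = 120 ≡ 4. So 5^9 ≡ 4 (mod 29).
Hence f⁻¹(5) = 4.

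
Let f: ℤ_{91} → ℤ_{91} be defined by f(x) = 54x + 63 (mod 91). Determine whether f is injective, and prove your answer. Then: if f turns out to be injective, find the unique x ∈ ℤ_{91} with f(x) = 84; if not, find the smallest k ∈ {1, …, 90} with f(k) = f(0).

Suppose f(x_1) = f(x_2) in ℤ_{91}. Then 54x_1 + 63 ≡ 54x_2 + 63 (mod 91), hence 54(x_1 − x_2) ≡ 0 (mod 91).
Since gcd(54, 91) = 1, 54 is invertible modulo 91, thus x_1 − x_2 ≡ 0 (mod 91), i.e. x_1 = x_2.
So f is injective.
We now compute 54⁻¹ mod 91 explicitly. Euclid's algorithm: 91 = 1·54 + 37, 54 = 1·37 + 17, 37 = 2·17 + 3, 17 = 5·3 + 2, 3 = 1·2 + 1; back-substituting gives 1 = 59·54 − 35·91, so 54⁻¹ ≡ 59 (mod 91).
Since f is injective, we find f⁻¹(84): we need 54x ≡ 84 − 63 ≡ 21 (mod 91). Using 54⁻¹ = 59: x ≡ 59·21 = 1239 = 13·91 + 56, so x = 56.
Check: f(56) = 54·56 + 63 = 3087 = 33·91 + 84 ≡ 84 (mod 91).

56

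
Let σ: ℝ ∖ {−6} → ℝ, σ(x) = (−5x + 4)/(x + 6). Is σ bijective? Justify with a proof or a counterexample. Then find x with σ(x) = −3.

If σ(x) = −5, cross-multiplying gives 1(−5x + 4) = −5(x + 6), which simplifies to 4 = −30 — false.  So −5 has no preimage and σ is not surjective.
Hence σ is not bijective.
Solving σ(x) = −3: cross-multiplying gives −5x + 4 = −3(x + 6), which rearranges to −2x = −22, so x = 11.

11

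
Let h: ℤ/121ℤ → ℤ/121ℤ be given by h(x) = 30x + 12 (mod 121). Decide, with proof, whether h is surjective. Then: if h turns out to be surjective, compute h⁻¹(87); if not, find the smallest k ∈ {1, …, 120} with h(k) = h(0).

Since gcd(30, 121) = 1, 30 is invertible modulo 121. Euclid's algorithm: 121 = 4·30 + 1; back-substituting gives 1 = 117·30 − 29·121, so 30⁻¹ ≡ 117 (mod 121).
For any y ∈ ℤ/121ℤ, x = 117(y − 12) mod 121 satisfies h(x) = 30·117(y − 12) + 12 ≡ y (since 30·117 ≡ 1 mod 121). So every y has a preimage.
So h is surjective.
Since h is surjective, we compute h⁻¹(87): solve 30x + 12 ≡ 87 (mod 121), i.e. 30x ≡ 75 (mod 121).
Multiplying by 30⁻¹ = 117 gives x ≡ 117·75 = 8775 = 72·121 + 63 ≡ 63 (mod 121).
Check: h(63) = 30·63 + 12 = 1902 = 15·121 + 87 ≡ 87 (mod 121).

63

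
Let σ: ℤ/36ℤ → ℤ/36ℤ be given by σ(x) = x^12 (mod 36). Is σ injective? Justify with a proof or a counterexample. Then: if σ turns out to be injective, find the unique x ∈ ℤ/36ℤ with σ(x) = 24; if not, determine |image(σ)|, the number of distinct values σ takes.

4

σ(2): Repeated squaring mod 36: 2^1 ≡ 2, 2^2 ≡ 2² = 4, 2^4 ≡ 4² = 16, 2^8 ≡ 16² = 256 ≡ 4. Since 12 = 8 + 4, 2^12 ≡ 4·16: 4·16 = 64 ≡ 28. So 2^12 ≡ 28 (mod 36).
σ(4): Repeated squaring mod 36: 4^1 ≡ 4, 4^2 ≡ 4² = 16, 4^4 ≡ 16² = 256 ≡ 4, 4^8 ≡ 4² = 16. Since 12 = 8 + 4, 4^12 ≡ 16·4: 16·4 = 64 ≡ 28. So 4^12 ≡ 28 (mod 36).
So σ(2) = σ(4) = 28 while 2 ≠ 4, so σ is not injective.
Since σ is not injective, we determine |image(σ)|. Computing x^12 mod 36 for each x (by repeated squaring, reducing mod 36 at every step), the values σ(0), σ(1), …, σ(35) are: 0, 1, 28, 9, 28, 1, 0, 1, 28, 9, 28, 1, 0, 1, 28, 9, 28, 1, 0, 1, 28, 9, 28, 1, 0, 1, 28, 9, 28, 1, 0, 1, 28, 9, 28, 1.
The distinct values are {0, 1, 9, 28}; there are 4 of them.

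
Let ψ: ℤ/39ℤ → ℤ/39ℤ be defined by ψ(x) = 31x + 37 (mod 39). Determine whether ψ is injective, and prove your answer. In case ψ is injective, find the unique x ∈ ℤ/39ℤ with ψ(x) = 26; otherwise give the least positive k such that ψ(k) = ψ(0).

16

Recall that ψ is injective when ψ(x_1) = ψ(x_2) forces x_1 = x_2.
If ψ(x_1) = ψ(x_2), then 31x_1 ≡ 31x_2 (mod 39). Because gcd(31, 39) = 1, we may cancel 31 to get x_1 ≡ x_2 (mod 39).
Therefore ψ is injective.
We now compute 31⁻¹ mod 39 explicitly. Euclid's algorithm: 39 = 1·31 + 8, 31 = 3·8 + 7, 8 = 1·7 + 1; back-substituting gives 1 = 34·31 − 27·39, so 31⁻¹ ≡ 34 (mod 39).
Since ψ is injective, we compute ψ⁻¹(26): solve 31x + 37 ≡ 26 (mod 39), i.e. 31x ≡ 28 (mod 39).
Multiplying by 31⁻¹ = 34 gives x ≡ 34·28 = 952 = 24·39 + 16 ≡ 16 (mod 39).
Check: ψ(16) = 31·16 + 37 = 533 = 13·39 + 26 ≡ 26 (mod 39).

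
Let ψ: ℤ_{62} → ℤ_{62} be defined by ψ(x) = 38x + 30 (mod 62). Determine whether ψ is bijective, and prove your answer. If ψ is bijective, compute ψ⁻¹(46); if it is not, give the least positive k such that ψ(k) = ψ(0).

31

We have gcd(38, 62) = 2 > 1. Taking u = 0 and v = 31: ψ(0) = 30 and ψ(31) = 38·31 + 30 = 1208 ≡ 30 (mod 62).
So ψ(0) = ψ(31) while 0 ≠ 31, hence ψ is not injective, hence not bijective.
Since ψ is not bijective, we find the least positive k with ψ(k) = ψ(0): this means 38k ≡ 0 (mod 62), i.e. 62 ∣ 38k. Since gcd(38, 62) = 2, dividing through by 2 this holds exactly when 31 ∣ 19k, and as gcd(19, 31) = 1, exactly when 31 ∣ k.
The smallest positive such k is 31.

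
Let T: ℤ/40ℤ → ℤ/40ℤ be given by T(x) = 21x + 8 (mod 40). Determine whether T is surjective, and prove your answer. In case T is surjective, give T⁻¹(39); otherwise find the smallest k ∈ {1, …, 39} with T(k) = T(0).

11

Recall that T is surjective if every y in the codomain equals T(x) for some x in the domain.
Since gcd(21, 40) = 1, 21 is invertible modulo 40. Euclid's algorithm: 40 = 1·21 + 19, 21 = 1·19 + 2, 19 = 9·2 + 1; back-substituting gives 1 = 21·21 − 11·40, so 21⁻¹ ≡ 21 (mod 40).
For any y ∈ ℤ/40ℤ, x = 21(y − 8) mod 40 satisfies T(x) = 21·21(y − 8) + 8 ≡ y (since 21·21 ≡ 1 mod 40). So every y has a preimage.
Therefore T is surjective.
Since T is surjective, we compute T⁻¹(39): solve 21x + 8 ≡ 39 (mod 40), i.e. 21x ≡ 31 (mod 40).
Multiplying by 21⁻¹ = 21 gives x ≡ 21·31 = 651 = 16·40 + 11 ≡ 11 (mod 40).
Check: T(11) = 21·11 + 8 = 239 = 5·40 + 39 ≡ 39 (mod 40).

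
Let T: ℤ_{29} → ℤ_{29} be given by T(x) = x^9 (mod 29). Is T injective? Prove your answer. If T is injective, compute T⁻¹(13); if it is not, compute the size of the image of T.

4

Since 29 is prime, the nonzero elements of ℤ_{29} form a cyclic group of order 28.
As gcd(9, 28) = 1, raising to the 9th power is a bijection on this group: if u^9 ≡ v^9 then (uv^{−1})^9 = 1, and the only element of order dividing gcd(9, 28) = 1 is 1, so u = v.
With T(0) = 0 this makes T injective on all of ℤ_{29}, hence bijective (finite equal-size domain and codomain). In particular T is injective.
Since T is injective, we find the preimage of 13. The inverse of x ↦ x^9 on (ℤ_{29})^× is x ↦ x^25, because 9·25 = 225 = 8·28 + 1 ≡ 1 (mod 28) and x^{28} = 1 for x ≠ 0 (Fermat). So T⁻¹(13) = 13^25 mod 29.
Repeated squaring mod 29: 13^1 ≡ 13, 13^2 ≡ 13² = 169 ≡ 24, 13^4 ≡ 24² = 576 ≡ 25, 13^8 ≡ 25² = 625 ≡ 16, 13^16 ≡ 16² = 256 ≡ 24. Since 25 = 16 + 8 + 1, 13^25 ≡ 24·16·13: 24·16 = 384 ≡ 7, then 7·13 = 91 ≡ 4. So 13^25 ≡ 4 (mod 29).
Hence T⁻¹(13) = 4.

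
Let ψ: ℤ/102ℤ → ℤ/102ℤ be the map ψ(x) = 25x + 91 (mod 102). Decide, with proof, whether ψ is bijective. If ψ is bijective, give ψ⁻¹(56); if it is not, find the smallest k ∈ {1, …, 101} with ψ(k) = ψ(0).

19

If ψ(u) = ψ(v), then 25u ≡ 25v (mod 102). Because gcd(25, 102) = 1, we may cancel 25 to get u ≡ v (mod 102).
We now compute 25⁻¹ mod 102 explicitly. Euclid's algorithm: 102 = 4·25 + 2, 25 = 12·2 + 1; back-substituting gives 1 = 49·25 − 12·102, so 25⁻¹ ≡ 49 (mod 102).
For any y ∈ ℤ/102ℤ, x = 49(y − 91) mod 102 satisfies ψ(x) = 25·49(y − 91) + 91 ≡ y (since 25·49 ≡ 1 mod 102). So every y has a preimage.
Thus ψ is bijective.
Since ψ is bijective, we compute ψ⁻¹(56): solve 25x + 91 ≡ 56 (mod 102), i.e. 25x ≡ 67 (mod 102).
Multiplying by 25⁻¹ = 49 gives x ≡ 49·67 = 3283 = 32·102 + 19 ≡ 19 (mod 102).
Check: ψ(19) = 25·19 + 91 = 566 = 5·102 + 56 ≡ 56 (mod 102).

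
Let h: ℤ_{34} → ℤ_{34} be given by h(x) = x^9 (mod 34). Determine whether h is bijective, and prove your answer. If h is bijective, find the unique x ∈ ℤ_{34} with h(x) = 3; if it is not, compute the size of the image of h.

31

Computing x^9 mod 34 for each x (by repeated squaring, reducing mod 34 at every step), the values h(0), h(1), …, h(33) are: 0, 1, 2, 31, 4, 29, 28, 27, 8, 9, 24, 23, 22, 13, 20, 15, 16, 17, 18, 19, 14, 21, 12, 11, 10, 25, 26, 7, 6, 5, 30, 3, 32, 33.
Every element of ℤ_{34} appears exactly once in this list, so h is a bijection, and in particular bijective.
Since h is bijective, we read off the preimage of 3 from the same table: h(31) = 3, so h⁻¹(3) = 31.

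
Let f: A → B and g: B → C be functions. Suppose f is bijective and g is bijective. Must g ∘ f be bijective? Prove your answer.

Injectivity: if g(f(x_1)) = g(f(x_2)) then f(x_1) = f(x_2) (g injective) so x_1 = x_2 (f injective).
Surjectivity: for c ∈ C pick b with g(b) = c, then a with f(a) = b; then (g ∘ f)(a) = c.
Hence g ∘ f is bijective.

bijective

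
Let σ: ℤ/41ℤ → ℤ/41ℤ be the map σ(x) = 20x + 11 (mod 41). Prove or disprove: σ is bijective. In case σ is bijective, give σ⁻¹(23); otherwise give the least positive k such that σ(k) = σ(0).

Recall that σ is injective if σ(u) = σ(v) implies u = v.
If σ(u) = σ(v), then 20u ≡ 20v (mod 41). Because gcd(20, 41) = 1, we may cancel 20 to get u ≡ v (mod 41).
We now compute 20⁻¹ mod 41 explicitly. Euclid's algorithm: 41 = 2·20 + 1; back-substituting gives 1 = 39·20 − 19·41, so 20⁻¹ ≡ 39 (mod 41).
Then y ↦ 39(y − 11) is a two-sided inverse to σ, so every y ∈ ℤ/41ℤ has a preimage.
Therefore σ is bijective.
Since σ is bijective, we find σ⁻¹(23): we need 20x ≡ 23 − 11 ≡ 12 (mod 41). Using 20⁻¹ = 39: x ≡ 39·12 = 468 = 11·41 + 17, so x = 17.
Check: σ(17) = 20·17 + 11 = 351 = 8·41 + 23 ≡ 23 (mod 41).

17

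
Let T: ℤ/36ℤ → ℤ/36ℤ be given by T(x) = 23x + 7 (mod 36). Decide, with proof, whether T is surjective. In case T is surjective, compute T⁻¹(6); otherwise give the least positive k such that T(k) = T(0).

25

Since gcd(23, 36) = 1, 23 is invertible modulo 36. Euclid's algorithm: 36 = 1·23 + 13, 23 = 1·13 + 10, 13 = 1·10 + 3, 10 = 3·3 + 1; back-substituting gives 1 = 11·23 − 7·36, so 23⁻¹ ≡ 11 (mod 36).
Then y ↦ 11(y − 7) is a two-sided inverse to T, so every y ∈ ℤ/36ℤ has a preimage.
Thus T is surjective.
Since T is surjective, we compute T⁻¹(6): solve 23x + 7 ≡ 6 (mod 36), i.e. 23x ≡ 35 (mod 36).
Multiplying by 23⁻¹ = 11 gives x ≡ 11·35 = 385 = 10·36 + 25 ≡ 25 (mod 36).
Check: T(25) = 23·25 + 7 = 582 = 16·36 + 6 ≡ 6 (mod 36).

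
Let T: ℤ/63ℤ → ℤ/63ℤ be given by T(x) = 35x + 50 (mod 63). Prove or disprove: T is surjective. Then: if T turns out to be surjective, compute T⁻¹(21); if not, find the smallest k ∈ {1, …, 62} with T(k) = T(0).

By definition, T is surjective if every y in the codomain equals T(x) for some x in the domain.
Since gcd(35, 63) = 7, we have 35x ≡ 0 (mod 7) for all x, so T(x) ≡ 1 (mod 7).
But 0 ≢ 1 (mod 7), so 0 ∈ ℤ/63ℤ has no preimage. Therefore T is not surjective.
Since T is not surjective, we find the least positive k with T(k) = T(0): this means 35k ≡ 0 (mod 63), i.e. 63 ∣ 35k. Since gcd(35, 63) = 7, dividing through by 7 this holds exactly when 9 ∣ 5k, and as gcd(5, 9) = 1, exactly when 9 ∣ k.
The smallest positive such k is 9.

9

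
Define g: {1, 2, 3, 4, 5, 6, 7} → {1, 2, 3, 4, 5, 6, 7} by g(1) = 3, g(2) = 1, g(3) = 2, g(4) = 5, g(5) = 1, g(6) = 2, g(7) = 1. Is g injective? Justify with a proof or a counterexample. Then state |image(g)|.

4

g(2) = 1 = g(5) with 2 ≠ 5, so g is not injective.
The image of g is {1, 2, 3, 5}, which has 4 elements.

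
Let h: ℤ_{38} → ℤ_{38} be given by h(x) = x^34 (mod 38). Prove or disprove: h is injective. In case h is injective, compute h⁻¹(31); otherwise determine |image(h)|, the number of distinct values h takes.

20

h(18): Repeated squaring mod 38: 18^1 ≡ 18, 18^2 ≡ 18² = 324 ≡ 20, 18^4 ≡ 20² = 400 ≡ 20, 18^8 ≡ 20² = 400 ≡ 20, 18^16 ≡ 20² = 400 ≡ 20, 18^32 ≡ 20² = 400 ≡ 20. Since 34 = 32 + 2, 18^34 ≡ 20·20: 20·20 = 400 ≡ 20. So 18^34 ≡ 20 (mod 38).
h(20): Repeated squaring mod 38: 20^1 ≡ 20, 20^2 ≡ 20² = 400 ≡ 20, 20^4 ≡ 20² = 400 ≡ 20, 20^8 ≡ 20² = 400 ≡ 20, 20^16 ≡ 20² = 400 ≡ 20, 20^32 ≡ 20² = 400 ≡ 20. Since 34 = 32 + 2, 20^34 ≡ 20·20: 20·20 = 400 ≡ 20. So 20^34 ≡ 20 (mod 38).
So h(18) = h(20) = 20 while 18 ≠ 20, so h is not injective.
Since h is not injective, we determine |image(h)|. Computing x^34 mod 38 for each x (by repeated squaring, reducing mod 38 at every step), the values h(0), h(1), …, h(37) are: 0, 1, 24, 17, 6, 35, 28, 7, 30, 23, 4, 11, 26, 9, 16, 25, 36, 5, 20, 19, 20, 5, 36, 25, 16, 9, 26, 11, 4, 23, 30, 7, 28, 35, 6, 17, 24, 1.
The distinct values are {0, 1, 4, 5, 6, 7, 9, 11, 16, 17, 19, 20, 23, 24, 25, 26, 28, 30, 35, 36}; there are 20 of them.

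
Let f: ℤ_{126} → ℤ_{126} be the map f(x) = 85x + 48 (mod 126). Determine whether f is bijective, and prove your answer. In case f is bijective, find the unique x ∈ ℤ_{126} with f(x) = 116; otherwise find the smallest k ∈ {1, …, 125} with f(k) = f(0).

26

If f(u) = f(v), then 85u ≡ 85v (mod 126). Because gcd(85, 126) = 1, we may cancel 85 to get u ≡ v (mod 126).
We now compute 85⁻¹ mod 126 explicitly. Euclid's algorithm: 126 = 1·85 + 41, 85 = 2·41 + 3, 41 = 13·3 + 2, 3 = 1·2 + 1; back-substituting gives 1 = 43·85 − 29·126, so 85⁻¹ ≡ 43 (mod 126).
For any y ∈ ℤ_{126}, x = 43(y − 48) mod 126 satisfies f(x) = 85·43(y − 48) + 48 ≡ y (since 85·43 ≡ 1 mod 126). So every y has a preimage.
So f is bijective.
Since f is bijective, we find f⁻¹(116): we need 85x ≡ 116 − 48 ≡ 68 (mod 126). Using 85⁻¹ = 43: x ≡ 43·68 = 2924 = 23·126 + 26, so x = 26.
Check: f(26) = 85·26 + 48 = 2258 = 17·126 + 116 ≡ 116 (mod 126).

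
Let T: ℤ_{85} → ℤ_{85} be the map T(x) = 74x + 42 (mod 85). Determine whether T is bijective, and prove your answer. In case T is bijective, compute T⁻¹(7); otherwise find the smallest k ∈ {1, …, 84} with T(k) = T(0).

By definition, T is injective if T(s) = T(t) implies s = t.
If T(s) = T(t), then 74s ≡ 74t (mod 85). Because gcd(74, 85) = 1, we may cancel 74 to get s ≡ t (mod 85).
We now compute 74⁻¹ mod 85 explicitly. Euclid's algorithm: 85 = 1·74 + 11, 74 = 6·11 + 8, 11 = 1·8 + 3, 8 = 2·3 + 2, 3 = 1·2 + 1; back-substituting gives 1 = 54·74 − 47·85, so 74⁻¹ ≡ 54 (mod 85).
Then y ↦ 54(y − 42) is a two-sided inverse to T, so every y ∈ ℤ_{85} has a preimage.
Thus T is bijective.
Since T is bijective, we find T⁻¹(7): we need 74x ≡ 7 − 42 ≡ 50 (mod 85). Using 74⁻¹ = 54: x ≡ 54·50 = 2700 = 31·85 + 65, so x = 65.
Check: T(65) = 74·65 + 42 = 4852 = 57·85 + 7 ≡ 7 (mod 85).

65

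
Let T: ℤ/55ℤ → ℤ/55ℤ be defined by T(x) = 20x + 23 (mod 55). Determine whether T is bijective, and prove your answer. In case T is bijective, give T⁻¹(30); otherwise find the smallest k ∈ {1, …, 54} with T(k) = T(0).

We have gcd(20, 55) = 5 > 1. Taking a = 0 and b = 11: T(0) = 23 and T(11) = 20·11 + 23 = 243 ≡ 23 (mod 55).
So T(0) = T(11) while 0 ≠ 11, therefore T is not injective, hence not bijective.
Since T is not bijective, we find the least positive k with T(k) = T(0): this means 20k ≡ 0 (mod 55), i.e. 55 ∣ 20k. Since gcd(20, 55) = 5, dividing through by 5 this holds exactly when 11 ∣ 4k, and as gcd(4, 11) = 1, exactly when 11 ∣ k.
The smallest positive such k is 11.

11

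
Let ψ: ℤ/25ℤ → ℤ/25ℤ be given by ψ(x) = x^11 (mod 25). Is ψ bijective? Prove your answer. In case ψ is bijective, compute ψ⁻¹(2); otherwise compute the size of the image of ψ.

ψ(0) = 0^11 = 0.
ψ(5): Repeated squaring mod 25: 5^1 ≡ 5, 5^2 ≡ 5² = 25 ≡ 0, 5^4 ≡ 0² = 0, 5^8 ≡ 0² = 0. Since 11 = 8 + 2 + 1, 5^11 ≡ 0·0·5: 0·0 = 0, then 0·5 = 0. So 5^11 ≡ 0 (mod 25).
So ψ(0) = ψ(5) = 0 while 0 ≠ 5, so ψ is not injective, hence not bijective.
Since ψ is not bijective, we determine |image(ψ)|. Computing x^11 mod 25 for each x (by repeated squaring, reducing mod 25 at every step), the values ψ(0), ψ(1), …, ψ(24) are: 0, 1, 23, 22, 4, 0, 6, 18, 17, 9, 0, 11, 13, 12, 14, 0, 16, 8, 7, 19, 0, 21, 3, 2, 24.
The distinct values are {0, 1, 2, 3, 4, 6, 7, 8, 9, 11, 12, 13, 14, 16, 17, 18, 19, 21, 22, 23, 24}; there are 21 of them.

21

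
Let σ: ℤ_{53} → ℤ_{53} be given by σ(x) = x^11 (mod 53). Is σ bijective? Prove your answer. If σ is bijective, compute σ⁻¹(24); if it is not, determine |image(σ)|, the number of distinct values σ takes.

Since 53 is prime, the nonzero elements of ℤ_{53} form a cyclic group of order 52.
As gcd(11, 52) = 1, raising to the 11th power is a bijection on this group: if x_1^11 ≡ x_2^11 then (x_1x_2^{−1})^11 = 1, and the only element of order dividing gcd(11, 52) = 1 is 1, so x_1 = x_2.
With σ(0) = 0 this makes σ injective on all of ℤ_{53}, hence bijective (finite equal-size domain and codomain). In particular σ is bijective.
Since σ is bijective, we find the preimage of 24. The inverse of x ↦ x^11 on (ℤ_{53})^× is x ↦ x^19, because 11·19 = 209 = 4·52 + 1 ≡ 1 (mod 52) and x^{52} = 1 for x ≠ 0 (Fermat). So σ⁻¹(24) = 24^19 mod 53.
Repeated squaring mod 53: 24^1 ≡ 24, 24^2 ≡ 24² = 576 ≡ 46, 24^4 ≡ 46² = 2116 ≡ 49, 24^8 ≡ 49² = 2401 ≡ 16, 24^16 ≡ 16² = 256 ≡ 44. Since 19 = 16 + 2 + 1, 24^19 ≡ 44·46·24: 44·46 = 2024 ≡ 10, then 10·24 = 240 ≡ 28. So 24^19 ≡ 28 (mod 53).
Hence σ⁻¹(24) = 28.

28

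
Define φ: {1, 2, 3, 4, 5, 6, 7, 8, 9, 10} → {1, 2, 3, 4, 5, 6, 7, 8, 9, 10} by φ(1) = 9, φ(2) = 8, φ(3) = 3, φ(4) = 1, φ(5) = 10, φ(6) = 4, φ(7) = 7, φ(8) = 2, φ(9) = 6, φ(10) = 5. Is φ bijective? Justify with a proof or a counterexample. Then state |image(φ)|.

10

The values 9, 8, 3, 1, 10, 4, 7, 2, 6, 5 are a permutation of {1, 2, 3, 4, 5, 6, 7, 8, 9, 10}: each element appears exactly once.
So φ is injective and surjective, hence bijective.
The image of φ is {1, 2, 3, 4, 5, 6, 7, 8, 9, 10}, which has 10 elements.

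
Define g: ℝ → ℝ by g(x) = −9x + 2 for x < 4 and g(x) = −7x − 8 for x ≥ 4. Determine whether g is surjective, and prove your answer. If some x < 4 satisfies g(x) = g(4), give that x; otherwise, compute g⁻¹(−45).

37/7

Both pieces are strictly decreasing (slopes −9 and −7), so each is injective on its own interval.
The left piece maps (−∞, 4) onto (−34, ∞); the right piece maps [4, ∞) onto (−∞, −36].
The union (−34, ∞) ∪ (−∞, −36] omits the interval between −34 and −36; in particular −34 has no preimage. So g is not surjective.
Because the two images are disjoint, no x < 4 has g(x) = g(4), so we compute g⁻¹(−45): −45 lies in (−∞, −36], so solve −7x − 8 = −45: x = (−45 + 8)/(−7) = 37/7.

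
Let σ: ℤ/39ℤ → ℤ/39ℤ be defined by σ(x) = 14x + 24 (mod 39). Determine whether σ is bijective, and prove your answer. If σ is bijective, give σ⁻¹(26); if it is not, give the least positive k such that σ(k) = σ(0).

28

Suppose σ(x_1) = σ(x_2) in ℤ/39ℤ. Then 14x_1 + 24 ≡ 14x_2 + 24 (mod 39), hence 14(x_1 − x_2) ≡ 0 (mod 39).
Since gcd(14, 39) = 1, 14 is invertible modulo 39, thus x_1 − x_2 ≡ 0 (mod 39), i.e. x_1 = x_2.
We now compute 14⁻¹ mod 39 explicitly. Euclid's algorithm: 39 = 2·14 + 11, 14 = 1·11 + 3, 11 = 3·3 + 2, 3 = 1·2 + 1; back-substituting gives 1 = 14·14 − 5·39, so 14⁻¹ ≡ 14 (mod 39).
Then y ↦ 14(y − 24) is a two-sided inverse to σ, so every y ∈ ℤ/39ℤ has a preimage.
Thus σ is bijective.
Since σ is bijective, we find σ⁻¹(26): we need 14x ≡ 26 − 24 ≡ 2 (mod 39). Using 14⁻¹ = 14: x ≡ 14·2 = 28, so x = 28.
Check: σ(28) = 14·28 + 24 = 416 = 10·39 + 26 ≡ 26 (mod 39).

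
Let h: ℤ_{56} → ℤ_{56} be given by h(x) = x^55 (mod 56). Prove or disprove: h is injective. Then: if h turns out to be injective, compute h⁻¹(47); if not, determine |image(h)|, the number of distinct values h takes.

35

h(0) = 0^55 = 0.
h(14): Repeated squaring mod 56: 14^1 ≡ 14, 14^2 ≡ 14² = 196 ≡ 28, 14^4 ≡ 28² = 784 ≡ 0, 14^8 ≡ 0² = 0, 14^16 ≡ 0² = 0, 14^32 ≡ 0² = 0. Since 55 = 32 + 16 + 4 + 2 + 1, 14^55 ≡ 0·0·0·28·14: 0·0 = 0, then 0·0 = 0, then 0·28 = 0, then 0·14 = 0. So 14^55 ≡ 0 (mod 56).
So h(0) = h(14) = 0 while 0 ≠ 14, thus h is not injective.
Since h is not injective, we determine |image(h)|. Computing x^55 mod 56 for each x (by repeated squaring, reducing mod 56 at every step), the values h(0), h(1), …, h(55) are: 0, 1, 16, 3, 32, 5, 48, 7, 8, 9, 24, 11, 40, 13, 0, 15, 16, 17, 32, 19, 48, 21, 8, 23, 24, 25, 40, 27, 0, 29, 16, 31, 32, 33, 48, 35, 8, 37, 24, 39, 40, 41, 0, 43, 16, 45, 32, 47, 48, 49, 8, 51, 24, 53, 40, 55.
The distinct values are {0, 1, 3, 5, 7, 8, 9, 11, 13, 15, 16, 17, 19, 21, 23, 24, 25, 27, 29, 31, 32, 33, 35, 37, 39, 40, 41, 43, 45, 47, 48, 49, 51, 53, 55}; there are 35 of them.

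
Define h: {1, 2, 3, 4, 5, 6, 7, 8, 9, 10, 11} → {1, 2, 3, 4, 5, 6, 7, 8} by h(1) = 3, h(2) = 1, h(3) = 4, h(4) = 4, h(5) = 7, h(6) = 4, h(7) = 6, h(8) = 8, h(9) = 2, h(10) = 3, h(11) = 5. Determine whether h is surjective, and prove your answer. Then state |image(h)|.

8

Every element of the codomain has a preimage: 1 = h(2), 2 = h(9), 3 = h(1), 4 = h(3), 5 = h(11), 6 = h(7), 7 = h(5), 8 = h(8).
Therefore h is surjective.
The image of h is {1, 2, 3, 4, 5, 6, 7, 8}, which has 8 elements.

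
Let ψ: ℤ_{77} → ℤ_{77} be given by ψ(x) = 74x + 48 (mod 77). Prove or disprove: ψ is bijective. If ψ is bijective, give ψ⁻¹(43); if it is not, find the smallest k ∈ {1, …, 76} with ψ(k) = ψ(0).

53

Suppose ψ(a) = ψ(b) in ℤ_{77}. Then 74a + 48 ≡ 74b + 48 (mod 77), therefore 74(a − b) ≡ 0 (mod 77).
Since gcd(74, 77) = 1, 74 is invertible modulo 77, therefore a − b ≡ 0 (mod 77), i.e. a = b.
We now compute 74⁻¹ mod 77 explicitly. Euclid's algorithm: 77 = 1·74 + 3, 74 = 24·3 + 2, 3 = 1·2 + 1; back-substituting gives 1 = 51·74 − 49·77, so 74⁻¹ ≡ 51 (mod 77).
For any y ∈ ℤ_{77}, x = 51(y − 48) mod 77 satisfies ψ(x) = 74·51(y − 48) + 48 ≡ y (since 74·51 ≡ 1 mod 77). So every y has a preimage.
Therefore ψ is bijective.
Since ψ is bijective, we compute ψ⁻¹(43): solve 74x + 48 ≡ 43 (mod 77), i.e. 74x ≡ 72 (mod 77).
Multiplying by 74⁻¹ = 51 gives x ≡ 51·72 = 3672 = 47·77 + 53 ≡ 53 (mod 77).
Check: ψ(53) = 74·53 + 48 = 3970 = 51·77 + 43 ≡ 43 (mod 77).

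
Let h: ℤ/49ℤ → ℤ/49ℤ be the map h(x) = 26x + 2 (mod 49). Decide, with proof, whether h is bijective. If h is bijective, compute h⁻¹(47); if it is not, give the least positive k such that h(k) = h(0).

30

Recall that h is injective when h(a) = h(b) forces a = b.
Suppose h(a) = h(b) in ℤ/49ℤ. Then 26a + 2 ≡ 26b + 2 (mod 49), hence 26(a − b) ≡ 0 (mod 49).
Since gcd(26, 49) = 1, 26 is invertible modulo 49, hence a − b ≡ 0 (mod 49), i.e. a = b.
We now compute 26⁻¹ mod 49 explicitly. Euclid's algorithm: 49 = 1·26 + 23, 26 = 1·23 + 3, 23 = 7·3 + 2, 3 = 1·2 + 1; back-substituting gives 1 = 17·26 − 9·49, so 26⁻¹ ≡ 17 (mod 49).
For any y ∈ ℤ/49ℤ, x = 17(y − 2) mod 49 satisfies h(x) = 26·17(y − 2) + 2 ≡ y (since 26·17 ≡ 1 mod 49). So every y has a preimage.
Thus h is bijective.
Since h is bijective, we find h⁻¹(47): we need 26x ≡ 47 − 2 ≡ 45 (mod 49). Using 26⁻¹ = 17: x ≡ 17·45 = 765 = 15·49 + 30, so x = 30.
Check: h(30) = 26·30 + 2 = 782 = 15·49 + 47 ≡ 47 (mod 49).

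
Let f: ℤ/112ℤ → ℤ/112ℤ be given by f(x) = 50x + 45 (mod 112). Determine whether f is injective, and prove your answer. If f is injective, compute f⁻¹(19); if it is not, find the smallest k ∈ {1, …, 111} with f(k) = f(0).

We have gcd(50, 112) = 2 > 1. Taking s = 0 and t = 56: f(0) = 45 and f(56) = 50·56 + 45 = 2845 ≡ 45 (mod 112).
So f(0) = f(56) while 0 ≠ 56, so f is not injective.
Since f is not injective, we find the least positive k with f(k) = f(0): this means 50k ≡ 0 (mod 112), i.e. 112 ∣ 50k. Since gcd(50, 112) = 2, dividing through by 2 this holds exactly when 56 ∣ 25k, and as gcd(25, 56) = 1, exactly when 56 ∣ k.
The smallest positive such k is 56.

56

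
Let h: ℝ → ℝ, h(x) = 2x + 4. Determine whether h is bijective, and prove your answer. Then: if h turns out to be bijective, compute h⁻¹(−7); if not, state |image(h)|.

-11/2

Recall that injectivity means: for all x_1, x_2 in the domain, h(x_1) = h(x_2) implies x_1 = x_2.
Suppose h(x_1) = h(x_2). Then 2x_1 + 4 = 2x_2 + 4, thus 2x_1 = 2x_2, thus x_1 = x_2.
For any y ∈ ℝ, x = (y − 4)/2 satisfies h(x) = y.
Therefore h is bijective.
Since h is bijective, we compute h⁻¹(−7) = (−7 − 4)/2 = −11/2.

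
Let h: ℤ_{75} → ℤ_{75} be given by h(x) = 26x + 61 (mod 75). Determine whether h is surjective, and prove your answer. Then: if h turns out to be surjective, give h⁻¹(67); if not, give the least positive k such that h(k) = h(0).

6

By definition, surjectivity means every element of the codomain has a preimage under h.
Since gcd(26, 75) = 1, 26 is invertible modulo 75. Euclid's algorithm: 75 = 2·26 + 23, 26 = 1·23 + 3, 23 = 7·3 + 2, 3 = 1·2 + 1; back-substituting gives 1 = 26·26 − 9·75, so 26⁻¹ ≡ 26 (mod 75).
For any y ∈ ℤ_{75}, x = 26(y − 61) mod 75 satisfies h(x) = 26·26(y − 61) + 61 ≡ y (since 26·26 ≡ 1 mod 75). So every y has a preimage.
Hence h is surjective.
Since h is surjective, we find h⁻¹(67): we need 26x ≡ 67 − 61 ≡ 6 (mod 75). Using 26⁻¹ = 26: x ≡ 26·6 = 156 = 2·75 + 6, so x = 6.
Check: h(6) = 26·6 + 61 = 217 = 2·75 + 67 ≡ 67 (mod 75).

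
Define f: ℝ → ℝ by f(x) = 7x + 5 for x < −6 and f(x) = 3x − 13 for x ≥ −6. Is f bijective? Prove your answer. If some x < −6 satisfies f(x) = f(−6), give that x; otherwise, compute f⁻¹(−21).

Both pieces are strictly increasing (slopes 7 and 3), so each is injective on its own interval.
The left piece maps (−∞, −6) onto (−∞, −37); the right piece maps [−6, ∞) onto [−31, ∞).
The images leave a gap (−37 has no preimage), so f is not surjective, hence not bijective.
Because the two images are disjoint, no x < −6 has f(x) = f(−6), so we compute f⁻¹(−21): −21 lies in [−31, ∞), so solve 3x − 13 = −21: x = (−21 + 13)/3 = −8/3.

-8/3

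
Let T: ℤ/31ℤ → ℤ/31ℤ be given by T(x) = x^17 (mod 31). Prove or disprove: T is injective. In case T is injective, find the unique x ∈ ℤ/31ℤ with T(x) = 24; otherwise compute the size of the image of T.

21

Since 31 is prime, the nonzero elements of ℤ/31ℤ form a cyclic group of order 30.
As gcd(17, 30) = 1, raising to the 17th power is a bijection on this group: if a^17 ≡ b^17 then (ab^{−1})^17 = 1, and the only element of order dividing gcd(17, 30) = 1 is 1, so a = b.
With T(0) = 0 this makes T injective on all of ℤ/31ℤ, hence bijective (finite equal-size domain and codomain). In particular T is injective.
Since T is injective, we find the preimage of 24. The inverse of x ↦ x^17 on (ℤ/31ℤ)^× is x ↦ x^23, because 17·23 = 391 = 13·30 + 1 ≡ 1 (mod 30) and x^{30} = 1 for x ≠ 0 (Fermat). So T⁻¹(24) = 24^23 mod 31.
Repeated squaring mod 31: 24^1 ≡ 24, 24^2 ≡ 24² = 576 ≡ 18, 24^4 ≡ 18² = 324 ≡ 14, 24^8 ≡ 14² = 196 ≡ 10, 24^16 ≡ 10² = 100 ≡ 7. Since 23 = 16 + 4 + 2 + 1, 24^23 ≡ 7·14·18·24: 7·14 = 98 ≡ 5, then 5·18 = 90 ≡ 28, then 28·24 = 672 ≡ 21. So 24^23 ≡ 21 (mod 31).
Hence T⁻¹(24) = 21.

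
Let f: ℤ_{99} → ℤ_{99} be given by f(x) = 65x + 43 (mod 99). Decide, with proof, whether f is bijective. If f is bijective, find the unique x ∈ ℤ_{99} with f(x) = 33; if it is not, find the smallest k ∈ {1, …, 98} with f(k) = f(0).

76

Suppose f(a) = f(b) in ℤ_{99}. Then 65a + 43 ≡ 65b + 43 (mod 99), therefore 65(a − b) ≡ 0 (mod 99).
Since gcd(65, 99) = 1, 65 is invertible modulo 99, thus a − b ≡ 0 (mod 99), i.e. a = b.
We now compute 65⁻¹ mod 99 explicitly. Euclid's algorithm: 99 = 1·65 + 34, 65 = 1·34 + 31, 34 = 1·31 + 3, 31 = 10·3 + 1; back-substituting gives 1 = 32·65 − 21·99, so 65⁻¹ ≡ 32 (mod 99).
For any y ∈ ℤ_{99}, x = 32(y − 43) mod 99 satisfies f(x) = 65·32(y − 43) + 43 ≡ y (since 65·32 ≡ 1 mod 99). So every y has a preimage.
Hence f is bijective.
Since f is bijective, we compute f⁻¹(33): solve 65x + 43 ≡ 33 (mod 99), i.e. 65x ≡ 89 (mod 99).
Multiplying by 65⁻¹ = 32 gives x ≡ 32·89 = 2848 = 28·99 + 76 ≡ 76 (mod 99).
Check: f(76) = 65·76 + 43 = 4983 = 50·99 + 33 ≡ 33 (mod 99).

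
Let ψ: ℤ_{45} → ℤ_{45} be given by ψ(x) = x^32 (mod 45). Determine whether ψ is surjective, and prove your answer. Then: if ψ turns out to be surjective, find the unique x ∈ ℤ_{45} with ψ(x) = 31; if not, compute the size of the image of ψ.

ψ(3): Repeated squaring mod 45: 3^1 ≡ 3, 3^2 ≡ 3² = 9, 3^4 ≡ 9² = 81 ≡ 36, 3^8 ≡ 36² = 1296 ≡ 36, 3^16 ≡ 36² = 1296 ≡ 36, 3^32 ≡ 36² = 1296 ≡ 36. So 3^32 ≡ 36 (mod 45).
ψ(6): Repeated squaring mod 45: 6^1 ≡ 6, 6^2 ≡ 6² = 36, 6^4 ≡ 36² = 1296 ≡ 36, 6^8 ≡ 36² = 1296 ≡ 36, 6^16 ≡ 36² = 1296 ≡ 36, 6^32 ≡ 36² = 1296 ≡ 36. So 6^32 ≡ 36 (mod 45).
So ψ(3) = ψ(6) = 36 while 3 ≠ 6, therefore ψ is not injective.
A non-injective map from the 45-element set ℤ_{45} to itself takes at most 44 distinct values, so it cannot be surjective. Hence ψ is not surjective.
Since ψ is not surjective, we determine |image(ψ)|. Computing x^32 mod 45 for each x (by repeated squaring, reducing mod 45 at every step), the values ψ(0), ψ(1), …, ψ(44) are: 0, 1, 31, 36, 16, 25, 36, 31, 1, 36, 10, 31, 36, 16, 16, 0, 31, 1, 36, 1, 40, 36, 16, 16, 36, 40, 1, 36, 1, 31, 0, 16, 16, 36, 31, 10, 36, 1, 31, 36, 25, 16, 36, 31, 1.
The distinct values are {0, 1, 10, 16, 25, 31, 36, 40}; there are 8 of them.

8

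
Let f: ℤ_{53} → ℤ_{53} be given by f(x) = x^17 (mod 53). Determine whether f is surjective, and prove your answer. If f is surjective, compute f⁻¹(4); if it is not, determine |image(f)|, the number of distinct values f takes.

29

Since 53 is prime, the nonzero elements of ℤ_{53} form a cyclic group of order 52.
As gcd(17, 52) = 1, raising to the 17th power is a bijection on this group: if a^17 ≡ b^17 then (ab^{−1})^17 = 1, and the only element of order dividing gcd(17, 52) = 1 is 1, so a = b.
With f(0) = 0 this makes f injective on all of ℤ_{53}, hence bijective (finite equal-size domain and codomain). In particular f is surjective.
Since f is surjective, we find the preimage of 4. The inverse of x ↦ x^17 on (ℤ_{53})^× is x ↦ x^49, because 17·49 = 833 = 16·52 + 1 ≡ 1 (mod 52) and x^{52} = 1 for x ≠ 0 (Fermat). So f⁻¹(4) = 4^49 mod 53.
Repeated squaring mod 53: 4^1 ≡ 4, 4^2 ≡ 4² = 16, 4^4 ≡ 16² = 256 ≡ 44, 4^8 ≡ 44² = 1936 ≡ 28, 4^16 ≡ 28² = 784 ≡ 42, 4^32 ≡ 42² = 1764 ≡ 15. Since 49 = 32 + 16 + 1, 4^49 ≡ 15·42·4: 15·42 = 630 ≡ 47, then 47·4 = 188 ≡ 29. So 4^49 ≡ 29 (mod 53).
Hence f⁻¹(4) = 29.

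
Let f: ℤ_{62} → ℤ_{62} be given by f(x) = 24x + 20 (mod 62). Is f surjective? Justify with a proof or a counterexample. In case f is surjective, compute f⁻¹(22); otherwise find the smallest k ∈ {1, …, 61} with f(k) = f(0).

31

Since gcd(24, 62) = 2, we have 24x ≡ 0 (mod 2) for all x, so f(x) ≡ 0 (mod 2).
But 1 ≢ 0 (mod 2), so 1 ∈ ℤ_{62} has no preimage. Thus f is not surjective.
Since f is not surjective, we find the least positive k with f(k) = f(0): this means 24k ≡ 0 (mod 62), i.e. 62 ∣ 24k. Since gcd(24, 62) = 2, dividing through by 2 this holds exactly when 31 ∣ 12k, and as gcd(12, 31) = 1, exactly when 31 ∣ k.
The smallest positive such k is 31.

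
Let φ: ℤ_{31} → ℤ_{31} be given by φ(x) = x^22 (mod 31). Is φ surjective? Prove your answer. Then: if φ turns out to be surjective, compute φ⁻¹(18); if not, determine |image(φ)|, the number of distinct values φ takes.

φ(15): Repeated squaring mod 31: 15^1 ≡ 15, 15^2 ≡ 15² = 225 ≡ 8, 15^4 ≡ 8² = 64 ≡ 2, 15^8 ≡ 2² = 4, 15^16 ≡ 4² = 16. Since 22 = 16 + 4 + 2, 15^22 ≡ 16·2·8: 16·2 = 32 ≡ 1, then 1·8 = 8. So 15^22 ≡ 8 (mod 31).
φ(16): Repeated squaring mod 31: 16^1 ≡ 16, 16^2 ≡ 16² = 256 ≡ 8, 16^4 ≡ 8² = 64 ≡ 2, 16^8 ≡ 2² = 4, 16^16 ≡ 4² = 16. Since 22 = 16 + 4 + 2, 16^22 ≡ 16·2·8: 16·2 = 32 ≡ 1, then 1·8 = 8. So 16^22 ≡ 8 (mod 31).
So φ(15) = φ(16) = 8 while 15 ≠ 16, hence φ is not injective.
A non-injective map from the 31-element set ℤ_{31} to itself takes at most 30 distinct values, so it cannot be surjective. Therefore φ is not surjective.
Since φ is not surjective, we determine |image(φ)|. Computing x^22 mod 31 for each x (by repeated squaring, reducing mod 31 at every step), the values φ(0), φ(1), …, φ(30) are: 0, 1, 4, 14, 16, 5, 25, 28, 2, 10, 20, 18, 7, 9, 19, 8, 8, 19, 9, 7, 18, 20, 10, 2, 28, 25, 5, 16, 14, 4, 1.
The distinct values are {0, 1, 2, 4, 5, 7, 8, 9, 10, 14, 16, 18, 19, 20, 25, 28}; there are 16 of them.

16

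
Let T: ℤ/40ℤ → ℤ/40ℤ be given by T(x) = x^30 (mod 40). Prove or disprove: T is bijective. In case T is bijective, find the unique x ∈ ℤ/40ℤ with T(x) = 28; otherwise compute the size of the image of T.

T(4): Repeated squaring mod 40: 4^1 ≡ 4, 4^2 ≡ 4² = 16, 4^4 ≡ 16² = 256 ≡ 16, 4^8 ≡ 16² = 256 ≡ 16, 4^16 ≡ 16² = 256 ≡ 16. Since 30 = 16 + 8 + 4 + 2, 4^30 ≡ 16·16·16·16: 16·16 = 256 ≡ 16, then 16·16 = 256 ≡ 16, then 16·16 = 256 ≡ 16. So 4^30 ≡ 16 (mod 40).
T(6): Repeated squaring mod 40: 6^1 ≡ 6, 6^2 ≡ 6² = 36, 6^4 ≡ 36² = 1296 ≡ 16, 6^8 ≡ 16² = 256 ≡ 16, 6^16 ≡ 16² = 256 ≡ 16. Since 30 = 16 + 8 + 4 + 2, 6^30 ≡ 16·16·16·36: 16·16 = 256 ≡ 16, then 16·16 = 256 ≡ 16, then 16·36 = 576 ≡ 16. So 6^30 ≡ 16 (mod 40).
So T(4) = T(6) = 16 while 4 ≠ 6, hence T is not injective, hence not bijective.
Since T is not bijective, we determine |image(T)|. Computing x^30 mod 40 for each x (by repeated squaring, reducing mod 40 at every step), the values T(0), T(1), …, T(39) are: 0, 1, 24, 9, 16, 25, 16, 9, 24, 1, 0, 1, 24, 9, 16, 25, 16, 9, 24, 1, 0, 1, 24, 9, 16, 25, 16, 9, 24, 1, 0, 1, 24, 9, 16, 25, 16, 9, 24, 1.
The distinct values are {0, 1, 9, 16, 24, 25}; there are 6 of them.

6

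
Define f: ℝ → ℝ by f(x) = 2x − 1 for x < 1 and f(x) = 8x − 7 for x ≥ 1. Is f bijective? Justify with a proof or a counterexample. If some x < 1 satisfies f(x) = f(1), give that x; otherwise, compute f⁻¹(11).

9/4

Both pieces are strictly increasing (slopes 2 and 8), so each is injective on its own interval.
The left piece maps (−∞, 1) onto (−∞, 1); the right piece maps [1, ∞) onto [1, ∞).
Since 1 = 1, the images partition ℝ: f is injective and surjective, hence bijective.
Because the two images are disjoint, no x < 1 has f(x) = f(1), so we compute f⁻¹(11): 11 lies in [1, ∞), so solve 8x − 7 = 11: x = (11 + 7)/8 = 9/4.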